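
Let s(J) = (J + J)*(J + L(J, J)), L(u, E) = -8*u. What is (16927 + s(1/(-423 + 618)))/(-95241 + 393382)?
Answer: 643649161/11336811525 ≈ 0.056775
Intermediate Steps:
s(J) = -14*J² (s(J) = (J + J)*(J - 8*J) = (2*J)*(-7*J) = -14*J²)
(16927 + s(1/(-423 + 618)))/(-95241 + 393382) = (16927 - 14/(-423 + 618)²)/(-95241 + 393382) = (16927 - 14*(1/195)²)/298141 = (16927 - 14*(1/195)²)*(1/298141) = (16927 - 14*1/38025)*(1/298141) = (16927 - 14/38025)*(1/298141) = (643649161/38025)*(1/298141) = 643649161/11336811525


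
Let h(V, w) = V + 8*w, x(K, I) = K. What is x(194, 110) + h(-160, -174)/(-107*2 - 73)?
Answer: 57230/287 ≈ 199.41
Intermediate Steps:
x(194, 110) + h(-160, -174)/(-107*2 - 73) = 194 + (-160 + 8*(-174))/(-107*2 - 73) = 194 + (-160 - 1392)/(-214 - 73) = 194 - 1552/(-287) = 194 - 1552*(-1/287) = 194 + 1552/287 = 57230/287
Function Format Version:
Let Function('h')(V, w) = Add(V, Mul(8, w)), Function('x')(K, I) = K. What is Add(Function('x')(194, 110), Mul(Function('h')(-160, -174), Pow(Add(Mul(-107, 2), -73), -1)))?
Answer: Rational(57230, 287) ≈ 199.41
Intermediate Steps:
Add(Function('x')(194, 110), Mul(Function('h')(-160, -174), Pow(Add(Mul(-107, 2), -73), -1))) = Add(194, Mul(Add(-160, Mul(8, -174)), Pow(Add(Mul(-107, 2), -73), -1))) = Add(194, Mul(Add(-160, -1392), Pow(Add(-214, -73), -1))) = Add(194, Mul(-1552, Pow(-287, -1))) = Add(194, Mul(-1552, Rational(-1, 287))) = Add(194, Rational(1552, 287)) = Rational(57230, 287)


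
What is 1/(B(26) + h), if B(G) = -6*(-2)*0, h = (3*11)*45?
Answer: 1/1485 ≈ 0.00067340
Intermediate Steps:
h = 1485 (h = 33*45 = 1485)
B(G) = 0 (B(G) = 12*0 = 0)
1/(B(26) + h) = 1/(0 + 1485) = 1/1485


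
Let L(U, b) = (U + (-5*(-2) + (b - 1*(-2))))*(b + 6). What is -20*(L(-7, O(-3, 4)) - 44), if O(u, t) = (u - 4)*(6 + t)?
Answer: -82320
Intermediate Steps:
O(u, t) = (-4 + u)*(6 + t)
L(U, b) = (6 + b)*(12 + U + b) (L(U, b) = (U + (10 + (b + 2)))*(6 + b) = (U + (10 + (2 + b)))*(6 + b) = (U + (12 + b))*(6 + b) = (12 + U + b)*(6 + b) = (6 + b)*(12 + U + b))
-20*(L(-7, O(-3, 4)) - 44) = -20*((72 + (-24 - 4*4 + 6*(-3) + 4*(-3))**2 + 6*(-7) + 18*(-24 - 4*4 + 6*(-3) + 4*(-3)) - 7*(-24 - 4*4 + 6*(-3) + 4*(-3))) - 44) = -20*((72 + (-24 - 16 - 18 - 12)**2 - 42 + 18*(-24 - 16 - 18 - 12) - 7*(-24 - 16 - 18 - 12)) - 44) = -20*((72 + (-70)**2 - 42 + 18*(-70) - 7*(-70)) - 44) = -20*((72 + 4900 - 42 - 1260 + 490) - 44) = -20*(4160 - 44) = -20*4116 = -82320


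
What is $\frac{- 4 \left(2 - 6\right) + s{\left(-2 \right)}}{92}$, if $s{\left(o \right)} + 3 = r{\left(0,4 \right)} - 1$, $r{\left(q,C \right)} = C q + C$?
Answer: $\frac{4}{23} \approx 0.17391$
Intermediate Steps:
$r{\left(q,C \right)} = C + C q$
$s{\left(o \right)} = 0$ ($s{\left(o \right)} = -3 - \left(1 - 4 \left(1 + 0\right)\right) = -3 + \left(4 \cdot 1 - 1\right) = -3 + \left(4 - 1\right) = -3 + 3 = 0$)
$\frac{- 4 \left(2 - 6\right) + s{\left(-2 \right)}}{92} = \frac{- 4 \left(2 - 6\right) + 0}{92} = \left(\left(-4\right) \left(-4\right) + 0\right) \frac{1}{92} = \left(16 + 0\right) \frac{1}{92} = 16 \cdot \frac{1}{92} = \frac{4}{23}$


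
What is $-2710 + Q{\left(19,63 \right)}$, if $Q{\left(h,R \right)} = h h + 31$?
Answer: $-2318$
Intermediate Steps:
$Q{\left(h,R \right)} = 31 + h^{2}$ ($Q{\left(h,R \right)} = h^{2} + 31 = 31 + h^{2}$)
$-2710 + Q{\left(19,63 \right)} = -2710 + \left(31 + 19^{2}\right) = -2710 + \left(31 + 361\right) = -2710 + 392 = -2318$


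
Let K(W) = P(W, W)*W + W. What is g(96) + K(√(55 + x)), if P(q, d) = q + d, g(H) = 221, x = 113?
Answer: 557 + 2*√42 ≈ 569.96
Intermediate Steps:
P(q, d) = d + q
K(W) = W + 2*W² (K(W) = (W + W)*W + W = (2*W)*W + W = 2*W² + W = W + 2*W²)
g(96) + K(√(55 + x)) = 221 + √(55 + 113)*(1 + 2*√(55 + 113)) = 221 + √168*(1 + 2*√168) = 221 + (2*√42)*(1 + 2*(2*√42)) = 221 + (2*√42)*(1 + 4*√42) = 221 + 2*√42*(1 + 4*√42)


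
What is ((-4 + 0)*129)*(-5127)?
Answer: 2645532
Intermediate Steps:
((-4 + 0)*129)*(-5127) = -4*129*(-5127) = -516*(-5127) = 2645532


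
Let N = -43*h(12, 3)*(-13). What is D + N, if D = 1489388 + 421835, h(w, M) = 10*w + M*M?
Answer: 1983334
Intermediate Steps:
h(w, M) = M² + 10*w (h(w, M) = 10*w + M² = M² + 10*w)
N = 72111 (N = -43*(3² + 10*12)*(-13) = -43*(9 + 120)*(-13) = -43*129*(-13) = -5547*(-13) = 72111)
D = 1911223
D + N = 1911223 + 72111 = 1983334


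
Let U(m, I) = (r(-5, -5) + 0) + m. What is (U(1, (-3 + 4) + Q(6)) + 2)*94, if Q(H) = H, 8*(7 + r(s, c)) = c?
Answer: -1739/4 ≈ -434.75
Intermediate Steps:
r(s, c) = -7 + c/8
U(m, I) = -61/8 + m (U(m, I) = ((-7 + (⅛)*(-5)) + 0) + m = ((-7 - 5/8) + 0) + m = (-61/8 + 0) + m = -61/8 + m)
(U(1, (-3 + 4) + Q(6)) + 2)*94 = ((-61/8 + 1) + 2)*94 = (-53/8 + 2)*94 = -37/8*94 = -1739/4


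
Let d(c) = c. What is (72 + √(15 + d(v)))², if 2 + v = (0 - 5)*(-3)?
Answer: 5212 + 288*√7 ≈ 5974.0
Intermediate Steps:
v = 13 (v = -2 + (0 - 5)*(-3) = -2 - 5*(-3) = -2 + 15 = 13)
(72 + √(15 + d(v)))² = (72 + √(15 + 13))² = (72 + √28)² = (72 + 2*√7)²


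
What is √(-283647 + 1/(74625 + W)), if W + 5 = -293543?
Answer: I*√13594429170239986/218923 ≈ 532.58*I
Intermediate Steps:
W = -293548 (W = -5 - 293543 = -293548)
√(-283647 + 1/(74625 + W)) = √(-283647 + 1/(74625 - 293548)) = √(-283647 + 1/(-218923)) = √(-283647 - 1/218923) = √(-62096852182/218923) = I*√13594429170239986/218923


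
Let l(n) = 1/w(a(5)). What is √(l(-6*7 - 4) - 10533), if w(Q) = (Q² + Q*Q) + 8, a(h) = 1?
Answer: I*√1053290/10 ≈ 102.63*I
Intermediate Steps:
w(Q) = 8 + 2*Q² (w(Q) = (Q² + Q²) + 8 = 2*Q² + 8 = 8 + 2*Q²)
l(n) = ⅒ (l(n) = 1/(8 + 2*1²) = 1/(8 + 2*1) = 1/(8 + 2) = 1/10 = ⅒)
√(l(-6*7 - 4) - 10533) = √(⅒ - 10533) = √(-105329/10) = I*√1053290/10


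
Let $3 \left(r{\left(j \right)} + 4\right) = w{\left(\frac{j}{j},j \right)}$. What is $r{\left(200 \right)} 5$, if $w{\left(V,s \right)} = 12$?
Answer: $0$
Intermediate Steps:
$r{\left(j \right)} = 0$ ($r{\left(j \right)} = -4 + \frac{1}{3} \cdot 12 = -4 + 4 = 0$)
$r{\left(200 \right)} 5 = 0 \cdot 5 = 0$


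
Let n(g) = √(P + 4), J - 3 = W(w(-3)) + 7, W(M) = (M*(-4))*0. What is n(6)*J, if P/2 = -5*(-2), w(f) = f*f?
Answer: 20*√6 ≈ 48.990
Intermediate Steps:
w(f) = f²
W(M) = 0 (W(M) = -4*M*0 = 0)
J = 10 (J = 3 + (0 + 7) = 3 + 7 = 10)
P = 20 (P = 2*(-5*(-2)) = 2*10 = 20)
n(g) = 2*√6 (n(g) = √(20 + 4) = √24 = 2*√6)
n(6)*J = (2*√6)*10 = 20*√6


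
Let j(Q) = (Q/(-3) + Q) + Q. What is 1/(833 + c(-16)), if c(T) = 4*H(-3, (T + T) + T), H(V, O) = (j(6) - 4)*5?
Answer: 1/953 ≈ 0.0010493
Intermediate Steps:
j(Q) = 5*Q/3 (j(Q) = (Q*(-⅓) + Q) + Q = (-Q/3 + Q) + Q = 2*Q/3 + Q = 5*Q/3)
H(V, O) = 30 (H(V, O) = ((5/3)*6 - 4)*5 = (10 - 4)*5 = 6*5 = 30)
c(T) = 120 (c(T) = 4*30 = 120)
1/(833 + c(-16)) = 1/(833 + 120) = 1/953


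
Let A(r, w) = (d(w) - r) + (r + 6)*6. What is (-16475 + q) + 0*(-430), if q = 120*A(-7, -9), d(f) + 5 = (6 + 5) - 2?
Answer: -15875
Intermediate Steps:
d(f) = 4 (d(f) = -5 + ((6 + 5) - 2) = -5 + (11 - 2) = -5 + 9 = 4)
A(r, w) = 40 + 5*r (A(r, w) = (4 - r) + (r + 6)*6 = (4 - r) + (6 + r)*6 = (4 - r) + (36 + 6*r) = 40 + 5*r)
q = 600 (q = 120*(40 + 5*(-7)) = 120*(40 - 35) = 120*5 = 600)
(-16475 + q) + 0*(-430) = (-16475 + 600) + 0*(-430) = -15875 + 0 = -15875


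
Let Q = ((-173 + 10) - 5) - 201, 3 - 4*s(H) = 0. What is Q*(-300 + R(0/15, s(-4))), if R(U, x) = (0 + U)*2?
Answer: 110700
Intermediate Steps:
s(H) = 3/4 (s(H) = 3/4 - 1/4*0 = 3/4 + 0 = 3/4)
R(U, x) = 2*U (R(U, x) = U*2 = 2*U)
Q = -369 (Q = (-163 - 5) - 201 = -168 - 201 = -369)
Q*(-300 + R(0/15, s(-4))) = -369*(-300 + 2*(0/15)) = -369*(-300 + 2*(0*(1/15))) = -369*(-300 + 2*0) = -369*(-300 + 0) = -369*(-300) = 110700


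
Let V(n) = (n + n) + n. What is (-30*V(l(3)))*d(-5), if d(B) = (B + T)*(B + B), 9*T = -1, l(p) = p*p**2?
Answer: -124200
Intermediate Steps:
l(p) = p**3
T = -1/9 (T = (1/9)*(-1) = -1/9 ≈ -0.11111)
V(n) = 3*n (V(n) = 2*n + n = 3*n)
d(B) = 2*B*(-1/9 + B) (d(B) = (B - 1/9)*(B + B) = (-1/9 + B)*(2*B) = 2*B*(-1/9 + B))
(-30*V(l(3)))*d(-5) = (-90*3**3)*((2/9)*(-5)*(-1 + 9*(-5))) = (-90*27)*((2/9)*(-5)*(-1 - 45)) = (-30*81)*((2/9)*(-5)*(-46)) = -2430*460/9 = -124200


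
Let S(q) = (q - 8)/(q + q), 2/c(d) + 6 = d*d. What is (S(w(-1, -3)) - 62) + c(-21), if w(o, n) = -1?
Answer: -50021/870 ≈ -57.495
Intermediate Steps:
c(d) = 2/(-6 + d²) (c(d) = 2/(-6 + d*d) = 2/(-6 + d²))
S(q) = (-8 + q)/(2*q) (S(q) = (-8 + q)/((2*q)) = (-8 + q)*(1/(2*q)) = (-8 + q)/(2*q))
(S(w(-1, -3)) - 62) + c(-21) = ((½)*(-8 - 1)/(-1) - 62) + 2/(-6 + (-21)²) = ((½)*(-1)*(-9) - 62) + 2/(-6 + 441) = (9/2 - 62) + 2/435 = -115/2 + 2*(1/435) = -115/2 + 2/435 = -50021/870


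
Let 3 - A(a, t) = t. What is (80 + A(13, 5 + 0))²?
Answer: 6084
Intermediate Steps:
A(a, t) = 3 - t
(80 + A(13, 5 + 0))² = (80 + (3 - (5 + 0)))² = (80 + (3 - 1*5))² = (80 + (3 - 5))² = (80 - 2)² = 78² = 6084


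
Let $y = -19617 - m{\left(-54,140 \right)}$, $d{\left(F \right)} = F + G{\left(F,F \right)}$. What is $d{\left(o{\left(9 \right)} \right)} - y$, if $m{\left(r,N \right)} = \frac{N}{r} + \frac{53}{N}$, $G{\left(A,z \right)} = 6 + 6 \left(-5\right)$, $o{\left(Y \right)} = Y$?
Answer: $\frac{74087191}{3780} \approx 19600.0$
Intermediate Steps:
$G{\left(A,z \right)} = -24$ ($G{\left(A,z \right)} = 6 - 30 = -24$)
$m{\left(r,N \right)} = \frac{53}{N} + \frac{N}{r}$
$d{\left(F \right)} = -24 + F$ ($d{\left(F \right)} = F - 24 = -24 + F$)
$y = - \frac{74143891}{3780}$ ($y = -19617 - \left(\frac{53}{140} + \frac{140}{-54}\right) = -19617 - \left(53 \cdot \frac{1}{140} + 140 \left(- \frac{1}{54}\right)\right) = -19617 - \left(\frac{53}{140} - \frac{70}{27}\right) = -19617 - - \frac{8369}{3780} = -19617 + \frac{8369}{3780} = - \frac{74143891}{3780} \approx -19615.0$)
$d{\left(o{\left(9 \right)} \right)} - y = \left(-24 + 9\right) - - \frac{74143891}{3780} = -15 + \frac{74143891}{3780} = \frac{74087191}{3780}$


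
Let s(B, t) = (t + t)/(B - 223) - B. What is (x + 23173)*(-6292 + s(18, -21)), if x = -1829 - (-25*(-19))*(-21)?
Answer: -40511377052/205 ≈ -1.9762e+8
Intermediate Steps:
s(B, t) = -B + 2*t/(-223 + B) (s(B, t) = (2*t)/(-223 + B) - B = 2*t/(-223 + B) - B = -B + 2*t/(-223 + B))
x = 8146 (x = -1829 - 475*(-21) = -1829 - 1*(-9975) = -1829 + 9975 = 8146)
(x + 23173)*(-6292 + s(18, -21)) = (8146 + 23173)*(-6292 + (-1*18**2 + 2*(-21) + 223*18)/(-223 + 18)) = 31319*(-6292 + (-1*324 - 42 + 4014)/(-205)) = 31319*(-6292 - (-324 - 42 + 4014)/205) = 31319*(-6292 - 1/205*3648) = 31319*(-6292 - 3648/205) = 31319*(-1293508/205) = -40511377052/205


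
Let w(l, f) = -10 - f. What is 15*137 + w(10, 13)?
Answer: 2032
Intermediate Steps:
15*137 + w(10, 13) = 15*137 + (-10 - 1*13) = 2055 + (-10 - 13) = 2055 - 23 = 2032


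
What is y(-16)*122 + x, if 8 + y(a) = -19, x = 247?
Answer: -3047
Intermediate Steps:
y(a) = -27 (y(a) = -8 - 19 = -27)
y(-16)*122 + x = -27*122 + 247 = -3294 + 247 = -3047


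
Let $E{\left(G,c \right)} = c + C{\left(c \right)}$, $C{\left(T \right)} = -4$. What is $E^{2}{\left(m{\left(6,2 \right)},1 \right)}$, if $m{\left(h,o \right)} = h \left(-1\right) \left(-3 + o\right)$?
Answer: $9$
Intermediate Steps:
$m{\left(h,o \right)} = - h \left(-3 + o\right)$
$E{\left(G,c \right)} = -4 + c$ ($E{\left(G,c \right)} = c - 4 = -4 + c$)
$E^{2}{\left(m{\left(6,2 \right)},1 \right)} = \left(-4 + 1\right)^{2} = \left(-3\right)^{2} = 9$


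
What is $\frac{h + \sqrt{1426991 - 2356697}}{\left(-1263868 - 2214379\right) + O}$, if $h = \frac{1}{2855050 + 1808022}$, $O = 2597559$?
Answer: $- \frac{1}{4106711553536} - \frac{i \sqrt{929706}}{880688} \approx -2.435 \cdot 10^{-13} - 0.0010948 i$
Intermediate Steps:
$h = \frac{1}{4663072} \approx 2.1445 \cdot 10^{-7}$
$\frac{h + \sqrt{1426991 - 2356697}}{\left(-1263868 - 2214379\right) + O} = \frac{\frac{1}{4663072} + \sqrt{1426991 - 2356697}}{\left(-1263868 - 2214379\right) + 2597559} = \frac{\frac{1}{4663072} + \sqrt{-929706}}{-3478247 + 2597559} = \frac{\frac{1}{4663072} + i \sqrt{929706}}{-880688} = \left(\frac{1}{4663072} + i \sqrt{929706}\right) \left(- \frac{1}{880688}\right) = - \frac{1}{4106711553536} - \frac{i \sqrt{929706}}{880688}$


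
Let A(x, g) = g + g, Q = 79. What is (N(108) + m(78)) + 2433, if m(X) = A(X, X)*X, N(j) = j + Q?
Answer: 14788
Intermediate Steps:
A(x, g) = 2*g
N(j) = 79 + j (N(j) = j + 79 = 79 + j)
m(X) = 2*X² (m(X) = (2*X)*X = 2*X²)
(N(108) + m(78)) + 2433 = ((79 + 108) + 2*78²) + 2433 = (187 + 2*6084) + 2433 = (187 + 12168) + 2433 = 12355 + 2433 = 14788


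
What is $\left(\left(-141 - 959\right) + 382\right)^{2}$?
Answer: $515524$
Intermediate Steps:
$\left(\left(-141 - 959\right) + 382\right)^{2} = \left(-1100 + 382\right)^{2} = \left(-718\right)^{2} = 515524$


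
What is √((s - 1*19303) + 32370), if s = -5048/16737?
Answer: √3660337228947/16737 ≈ 114.31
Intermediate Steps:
s = -5048/16737 (s = -5048*1/16737 = -5048/16737 ≈ -0.30161)
√((s - 1*19303) + 32370) = √((-5048/16737 - 1*19303) + 32370) = √((-5048/16737 - 19303) + 32370) = √(-323079359/16737 + 32370) = √(218697331/16737) = √3660337228947/16737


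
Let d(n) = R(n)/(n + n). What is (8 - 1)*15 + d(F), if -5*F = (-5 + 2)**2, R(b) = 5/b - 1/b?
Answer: 8555/81 ≈ 105.62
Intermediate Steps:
R(b) = 4/b
F = -9/5 (F = -(-5 + 2)**2/5 = -1/5*(-3)**2 = -1/5*9 = -9/5 ≈ -1.8000)
d(n) = 2/n**2 (d(n) = (4/n)/(n + n) = (4/n)/((2*n)) = (4/n)*(1/(2*n)) = 2/n**2)
(8 - 1)*15 + d(F) = (8 - 1)*15 + 2/(-9/5)**2 = 7*15 + 2*(25/81) = 105 + 50/81 = 8555/81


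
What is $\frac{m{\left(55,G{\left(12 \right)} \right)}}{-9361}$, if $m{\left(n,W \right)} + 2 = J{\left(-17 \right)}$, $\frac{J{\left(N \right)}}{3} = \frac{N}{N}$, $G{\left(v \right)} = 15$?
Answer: $- \frac{1}{9361} \approx -0.00010683$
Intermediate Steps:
$J{\left(N \right)} = 3$ ($J{\left(N \right)} = 3 \frac{N}{N} = 3 \cdot 1 = 3$)
$m{\left(n,W \right)} = 1$ ($m{\left(n,W \right)} = -2 + 3 = 1$)
$\frac{m{\left(55,G{\left(12 \right)} \right)}}{-9361} = 1 \frac{1}{-9361} = 1 \left(- \frac{1}{9361}\right) = - \frac{1}{9361}$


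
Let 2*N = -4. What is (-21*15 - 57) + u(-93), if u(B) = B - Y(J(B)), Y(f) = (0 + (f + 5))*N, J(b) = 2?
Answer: -451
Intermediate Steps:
N = -2 (N = (½)*(-4) = -2)
Y(f) = -10 - 2*f (Y(f) = (0 + (f + 5))*(-2) = (0 + (5 + f))*(-2) = (5 + f)*(-2) = -10 - 2*f)
u(B) = 14 + B (u(B) = B - (-10 - 2*2) = B - (-10 - 4) = B - 1*(-14) = B + 14 = 14 + B)
(-21*15 - 57) + u(-93) = (-21*15 - 57) + (14 - 93) = (-315 - 57) - 79 = -372 - 79 = -451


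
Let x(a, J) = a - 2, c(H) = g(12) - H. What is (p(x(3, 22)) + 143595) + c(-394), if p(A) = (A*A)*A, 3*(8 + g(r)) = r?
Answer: 143986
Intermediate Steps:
g(r) = -8 + r/3
c(H) = -4 - H (c(H) = (-8 + (⅓)*12) - H = (-8 + 4) - H = -4 - H)
x(a, J) = -2 + a
p(A) = A³ (p(A) = A²*A = A³)
(p(x(3, 22)) + 143595) + c(-394) = ((-2 + 3)³ + 143595) + (-4 - 1*(-394)) = (1³ + 143595) + (-4 + 394) = (1 + 143595) + 390 = 143596 + 390 = 143986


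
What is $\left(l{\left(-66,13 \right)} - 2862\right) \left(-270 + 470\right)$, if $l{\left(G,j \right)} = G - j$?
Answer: $-588200$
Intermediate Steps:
$\left(l{\left(-66,13 \right)} - 2862\right) \left(-270 + 470\right) = \left(\left(-66 - 13\right) - 2862\right) \left(-270 + 470\right) = \left(\left(-66 - 13\right) - 2862\right) 200 = \left(-79 - 2862\right) 200 = \left(-2941\right) 200 = -588200$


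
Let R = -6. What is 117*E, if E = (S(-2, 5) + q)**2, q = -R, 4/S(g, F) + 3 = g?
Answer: 79092/25 ≈ 3163.7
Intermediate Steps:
S(g, F) = 4/(-3 + g)
q = 6 (q = -1*(-6) = 6)
E = 676/25 (E = (4/(-3 - 2) + 6)**2 = (4/(-5) + 6)**2 = (4*(-1/5) + 6)**2 = (-4/5 + 6)**2 = (26/5)**2 = 676/25 ≈ 27.040)
117*E = 117*(676/25) = 79092/25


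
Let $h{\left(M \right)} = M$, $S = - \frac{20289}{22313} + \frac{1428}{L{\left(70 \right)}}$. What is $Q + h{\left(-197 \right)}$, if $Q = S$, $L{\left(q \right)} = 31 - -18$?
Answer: $- \frac{26359798}{156191} \approx -168.77$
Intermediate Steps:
$L{\left(q \right)} = 49$ ($L{\left(q \right)} = 31 + 18 = 49$)
$S = \frac{4409829}{156191}$ ($S = - \frac{20289}{22313} + \frac{1428}{49} = \left(-20289\right) \frac{1}{22313} + 1428 \cdot \frac{1}{49} = - \frac{20289}{22313} + \frac{204}{7} = \frac{4409829}{156191} \approx 28.234$)
$Q = \frac{4409829}{156191} \approx 28.234$
$Q + h{\left(-197 \right)} = \frac{4409829}{156191} - 197 = - \frac{26359798}{156191}$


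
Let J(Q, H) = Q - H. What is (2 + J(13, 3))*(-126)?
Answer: -1512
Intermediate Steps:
(2 + J(13, 3))*(-126) = (2 + (13 - 1*3))*(-126) = (2 + (13 - 3))*(-126) = (2 + 10)*(-126) = 12*(-126) = -1512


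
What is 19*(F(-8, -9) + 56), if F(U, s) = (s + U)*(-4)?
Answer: 2356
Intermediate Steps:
F(U, s) = -4*U - 4*s (F(U, s) = (U + s)*(-4) = -4*U - 4*s)
19*(F(-8, -9) + 56) = 19*((-4*(-8) - 4*(-9)) + 56) = 19*((32 + 36) + 56) = 19*(68 + 56) = 19*124 = 2356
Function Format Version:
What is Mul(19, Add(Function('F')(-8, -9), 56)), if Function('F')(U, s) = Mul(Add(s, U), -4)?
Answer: 2356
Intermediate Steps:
Function('F')(U, s) = Add(Mul(-4, U), Mul(-4, s)) (Function('F')(U, s) = Mul(Add(U, s), -4) = Add(Mul(-4, U), Mul(-4, s)))
Mul(19, Add(Function('F')(-8, -9), 56)) = Mul(19, Add(Add(Mul(-4, -8), Mul(-4, -9)), 56)) = Mul(19, Add(Add(32, 36), 56)) = Mul(19, Add(68, 56)) = Mul(19, 124) = 2356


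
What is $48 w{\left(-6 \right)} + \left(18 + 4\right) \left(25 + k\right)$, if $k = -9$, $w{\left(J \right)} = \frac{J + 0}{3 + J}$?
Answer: $448$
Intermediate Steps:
$w{\left(J \right)} = \frac{J}{3 + J}$
$48 w{\left(-6 \right)} + \left(18 + 4\right) \left(25 + k\right) = 48 \left(- \frac{6}{3 - 6}\right) + \left(18 + 4\right) \left(25 - 9\right) = 48 \left(- \frac{6}{-3}\right) + 22 \cdot 16 = 48 \left(\left(-6\right) \left(- \frac{1}{3}\right)\right) + 352 = 48 \cdot 2 + 352 = 96 + 352 = 448$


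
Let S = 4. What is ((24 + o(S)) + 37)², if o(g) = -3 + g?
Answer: 3844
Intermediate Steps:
((24 + o(S)) + 37)² = ((24 + (-3 + 4)) + 37)² = ((24 + 1) + 37)² = (25 + 37)² = 62² = 3844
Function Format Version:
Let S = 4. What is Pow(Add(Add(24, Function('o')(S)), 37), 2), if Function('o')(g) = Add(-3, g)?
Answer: 3844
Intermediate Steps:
Pow(Add(Add(24, Function('o')(S)), 37), 2) = Pow(Add(Add(24, Add(-3, 4)), 37), 2) = Pow(Add(Add(24, 1), 37), 2) = Pow(Add(25, 37), 2) = Pow(62, 2) = 3844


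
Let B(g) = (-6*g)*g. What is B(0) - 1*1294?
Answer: -1294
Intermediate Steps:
B(g) = -6*g²
B(0) - 1*1294 = -6*0² - 1*1294 = -6*0 - 1294 = 0 - 1294 = -1294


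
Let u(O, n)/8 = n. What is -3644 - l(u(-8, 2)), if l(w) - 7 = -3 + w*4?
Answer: -3712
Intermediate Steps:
u(O, n) = 8*n
l(w) = 4 + 4*w (l(w) = 7 + (-3 + w*4) = 7 + (-3 + 4*w) = 4 + 4*w)
-3644 - l(u(-8, 2)) = -3644 - (4 + 4*(8*2)) = -3644 - (4 + 4*16) = -3644 - (4 + 64) = -3644 - 1*68 = -3644 - 68 = -3712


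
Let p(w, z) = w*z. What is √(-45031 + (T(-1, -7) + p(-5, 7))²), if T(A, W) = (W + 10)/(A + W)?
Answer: I*√2801895/8 ≈ 209.24*I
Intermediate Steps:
T(A, W) = (10 + W)/(A + W)
√(-45031 + (T(-1, -7) + p(-5, 7))²) = √(-45031 + ((10 - 7)/(-1 - 7) - 5*7)²) = √(-45031 + (3/(-8) - 35)²) = √(-45031 + (-⅛*3 - 35)²) = √(-45031 + (-3/8 - 35)²) = √(-45031 + (-283/8)²) = √(-45031 + 80089/64) = √(-2801895/64) = I*√2801895/8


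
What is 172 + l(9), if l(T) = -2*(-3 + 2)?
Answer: 174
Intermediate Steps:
l(T) = 2 (l(T) = -2*(-1) = 2)
172 + l(9) = 172 + 2 = 174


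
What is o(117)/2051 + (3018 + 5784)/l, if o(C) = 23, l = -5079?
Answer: -5978695/3472343 ≈ -1.7218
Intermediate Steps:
o(117)/2051 + (3018 + 5784)/l = 23/2051 + (3018 + 5784)/(-5079) = 23*(1/2051) + 8802*(-1/5079) = 23/2051 - 2934/1693 = -5978695/3472343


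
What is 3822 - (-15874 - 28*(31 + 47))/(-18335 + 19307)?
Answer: 1866521/486 ≈ 3840.6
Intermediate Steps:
3822 - (-15874 - 28*(31 + 47))/(-18335 + 19307) = 3822 - (-15874 - 28*78)/972 = 3822 - (-15874 - 2184)/972 = 3822 - (-18058)/972 = 3822 - 1*(-9029/486) = 3822 + 9029/486 = 1866521/486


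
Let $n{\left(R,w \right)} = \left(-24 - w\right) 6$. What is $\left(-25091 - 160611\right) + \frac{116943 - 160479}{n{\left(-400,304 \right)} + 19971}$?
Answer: $- \frac{1114412214}{6001} \approx -1.857 \cdot 10^{5}$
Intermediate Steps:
$n{\left(R,w \right)} = -144 - 6 w$
$\left(-25091 - 160611\right) + \frac{116943 - 160479}{n{\left(-400,304 \right)} + 19971} = \left(-25091 - 160611\right) + \frac{116943 - 160479}{\left(-144 - 1824\right) + 19971} = -185702 - \frac{43536}{\left(-144 - 1824\right) + 19971} = -185702 - \frac{43536}{-1968 + 19971} = -185702 - \frac{43536}{18003} = -185702 - \frac{14512}{6001} = - \frac{1114412214}{6001}$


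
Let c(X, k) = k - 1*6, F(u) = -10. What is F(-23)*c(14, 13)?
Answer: -70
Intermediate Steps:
c(X, k) = -6 + k (c(X, k) = k - 6 = -6 + k)
F(-23)*c(14, 13) = -10*(-6 + 13) = -10*7 = -70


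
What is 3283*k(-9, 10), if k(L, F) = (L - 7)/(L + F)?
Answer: -52528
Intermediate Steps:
k(L, F) = (-7 + L)/(F + L)
3283*k(-9, 10) = 3283*((-7 - 9)/(10 - 9)) = 3283*(-16/1) = 3283*(1*(-16)) = 3283*(-16) = -52528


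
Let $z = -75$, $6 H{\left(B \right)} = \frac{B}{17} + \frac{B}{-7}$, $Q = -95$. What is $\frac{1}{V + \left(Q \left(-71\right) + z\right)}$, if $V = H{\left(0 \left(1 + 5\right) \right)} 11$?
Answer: $\frac{1}{6670} \approx 0.00014993$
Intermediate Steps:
$H{\left(B \right)} = - \frac{5 B}{357}$ ($H{\left(B \right)} = \frac{\frac{B}{17} + \frac{B}{-7}}{6} = \frac{B \frac{1}{17} + B \left(- \frac{1}{7}\right)}{6} = \frac{\frac{B}{17} - \frac{B}{7}}{6} = \frac{\left(- \frac{10}{119}\right) B}{6} = - \frac{5 B}{357}$)
$V = 0$ ($V = - \frac{5 \cdot 0 \left(1 + 5\right)}{357} \cdot 11 = - \frac{5 \cdot 0 \cdot 6}{357} \cdot 11 = \left(- \frac{5}{357}\right) 0 \cdot 11 = 0 \cdot 11 = 0$)
$\frac{1}{V + \left(Q \left(-71\right) + z\right)} = \frac{1}{0 - -6670} = \frac{1}{0 + \left(6745 - 75\right)} = \frac{1}{0 + 6670} = \frac{1}{6670}$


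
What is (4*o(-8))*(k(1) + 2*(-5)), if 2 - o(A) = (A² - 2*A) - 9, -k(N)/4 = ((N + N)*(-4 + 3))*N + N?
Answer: 1656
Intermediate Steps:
k(N) = -4*N + 8*N² (k(N) = -4*(((N + N)*(-4 + 3))*N + N) = -4*(((2*N)*(-1))*N + N) = -4*((-2*N)*N + N) = -4*(-2*N² + N) = -4*(N - 2*N²) = -4*N + 8*N²)
o(A) = 11 - A² + 2*A (o(A) = 2 - ((A² - 2*A) - 9) = 2 - (-9 + A² - 2*A) = 2 + (9 - A² + 2*A) = 11 - A² + 2*A)
(4*o(-8))*(k(1) + 2*(-5)) = (4*(11 - 1*(-8)² + 2*(-8)))*(4*1*(-1 + 2*1) + 2*(-5)) = (4*(11 - 1*64 - 16))*(4*1*(-1 + 2) - 10) = (4*(11 - 64 - 16))*(4*1*1 - 10) = (4*(-69))*(4 - 10) = -276*(-6) = 1656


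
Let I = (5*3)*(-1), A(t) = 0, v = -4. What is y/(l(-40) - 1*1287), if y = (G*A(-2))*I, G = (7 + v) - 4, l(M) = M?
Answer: 0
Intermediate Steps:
I = -15 (I = 15*(-1) = -15)
G = -1 (G = (7 - 4) - 4 = 3 - 4 = -1)
y = 0 (y = -1*0*(-15) = 0*(-15) = 0)
y/(l(-40) - 1*1287) = 0/(-40 - 1*1287) = 0/(-40 - 1287) = 0/(-1327) = 0*(-1/1327) = 0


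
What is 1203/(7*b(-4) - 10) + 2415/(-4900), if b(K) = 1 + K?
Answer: -170559/4340 ≈ -39.299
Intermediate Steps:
1203/(7*b(-4) - 10) + 2415/(-4900) = 1203/(7*(1 - 4) - 10) + 2415/(-4900) = 1203/(7*(-3) - 10) + 2415*(-1/4900) = 1203/(-21 - 10) - 69/140 = 1203/(-31) - 69/140 = 1203*(-1/31) - 69/140 = -1203/31 - 69/140 = -170559/4340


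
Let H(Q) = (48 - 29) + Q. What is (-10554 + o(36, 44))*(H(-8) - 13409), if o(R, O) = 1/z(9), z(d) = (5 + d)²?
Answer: 1979633931/14 ≈ 1.4140e+8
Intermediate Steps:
H(Q) = 19 + Q
o(R, O) = 1/196 (o(R, O) = 1/((5 + 9)²) = 1/(14²) = 1/196)
(-10554 + o(36, 44))*(H(-8) - 13409) = (-10554 + 1/196)*((19 - 8) - 13409) = -2068583*(11 - 13409)/196 = -2068583/196*(-13398) = 1979633931/14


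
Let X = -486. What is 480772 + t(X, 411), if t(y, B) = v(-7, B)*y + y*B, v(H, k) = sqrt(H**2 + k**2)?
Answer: 281026 - 486*sqrt(168970) ≈ 81251.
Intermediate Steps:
t(y, B) = B*y + y*sqrt(49 + B**2) (t(y, B) = sqrt((-7)**2 + B**2)*y + y*B = sqrt(49 + B**2)*y + B*y = y*sqrt(49 + B**2) + B*y = B*y + y*sqrt(49 + B**2))
480772 + t(X, 411) = 480772 - 486*(411 + sqrt(49 + 411**2)) = 480772 - 486*(411 + sqrt(49 + 168921)) = 480772 - 486*(411 + sqrt(168970)) = 480772 + (-199746 - 486*sqrt(168970)) = 281026 - 486*sqrt(168970)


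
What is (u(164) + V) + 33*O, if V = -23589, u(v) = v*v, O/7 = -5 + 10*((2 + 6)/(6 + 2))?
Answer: 4462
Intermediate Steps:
O = 35 (O = 7*(-5 + 10*((2 + 6)/(6 + 2))) = 7*(-5 + 10*(8/8)) = 7*(-5 + 10*(8*(⅛))) = 7*(-5 + 10*1) = 7*(-5 + 10) = 7*5 = 35)
u(v) = v²
(u(164) + V) + 33*O = (164² - 23589) + 33*35 = (26896 - 23589) + 1155 = 3307 + 1155 = 4462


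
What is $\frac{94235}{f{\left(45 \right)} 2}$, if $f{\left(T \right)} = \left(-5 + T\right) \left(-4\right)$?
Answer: $- \frac{18847}{64} \approx -294.48$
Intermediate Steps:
$f{\left(T \right)} = 20 - 4 T$
$\frac{94235}{f{\left(45 \right)} 2} = \frac{94235}{\left(20 - 180\right) 2} = \frac{94235}{\left(-160\right) 2} = \frac{94235}{-320} = 94235 \left(- \frac{1}{320}\right) = - \frac{18847}{64}$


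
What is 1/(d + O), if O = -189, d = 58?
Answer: -1/131 ≈ -0.0076336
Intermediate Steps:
1/(d + O) = 1/(58 - 189) = 1/(-131) = -1/131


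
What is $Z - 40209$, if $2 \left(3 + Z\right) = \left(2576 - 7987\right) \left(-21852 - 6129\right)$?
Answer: $\frac{151324767}{2} \approx 7.5662 \cdot 10^{7}$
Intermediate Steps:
$Z = \frac{151405185}{2}$ ($Z = -3 + \frac{\left(2576 - 7987\right) \left(-21852 - 6129\right)}{2} = -3 + \frac{\left(-5411\right) \left(-27981\right)}{2} = -3 + \frac{1}{2} \cdot 151405191 = -3 + \frac{151405191}{2} = \frac{151405185}{2} \approx 7.5703 \cdot 10^{7}$)
$Z - 40209 = \frac{151405185}{2} - 40209 = \frac{151324767}{2}$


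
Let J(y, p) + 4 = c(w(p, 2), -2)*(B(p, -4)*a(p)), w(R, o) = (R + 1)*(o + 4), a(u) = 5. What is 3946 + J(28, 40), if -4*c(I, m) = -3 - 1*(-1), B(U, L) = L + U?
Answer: 4032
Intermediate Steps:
w(R, o) = (1 + R)*(4 + o)
c(I, m) = ½ (c(I, m) = -(-3 - 1*(-1))/4 = -(-3 + 1)/4 = -¼*(-2) = ½)
J(y, p) = -14 + 5*p/2 (J(y, p) = -4 + ((-4 + p)*5)/2 = -4 + (-20 + 5*p)/2 = -4 + (-10 + 5*p/2) = -14 + 5*p/2)
3946 + J(28, 40) = 3946 + (-14 + (5/2)*40) = 3946 + (-14 + 100) = 3946 + 86 = 4032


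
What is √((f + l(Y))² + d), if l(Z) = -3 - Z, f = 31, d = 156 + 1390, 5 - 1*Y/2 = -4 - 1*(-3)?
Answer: √1802 ≈ 42.450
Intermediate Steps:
Y = 12 (Y = 10 - 2*(-4 - 1*(-3)) = 10 - 2*(-4 + 3) = 10 - 2*(-1) = 10 + 2 = 12)
d = 1546
√((f + l(Y))² + d) = √((31 + (-3 - 1*12))² + 1546) = √((31 + (-3 - 12))² + 1546) = √((31 - 15)² + 1546) = √(16² + 1546) = √(256 + 1546) = √1802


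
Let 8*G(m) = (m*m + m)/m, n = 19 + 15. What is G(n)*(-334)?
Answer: -5845/4 ≈ -1461.3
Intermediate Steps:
n = 34
G(m) = (m + m²)/(8*m) (G(m) = ((m*m + m)/m)/8 = ((m² + m)/m)/8 = ((m + m²)/m)/8 = (m + m²)/(8*m))
G(n)*(-334) = (⅛ + (⅛)*34)*(-334) = (⅛ + 17/4)*(-334) = (35/8)*(-334) = -5845/4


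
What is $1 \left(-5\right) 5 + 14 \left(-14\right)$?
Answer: $-221$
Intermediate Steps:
$1 \left(-5\right) 5 + 14 \left(-14\right) = \left(-5\right) 5 - 196 = -25 - 196 = -221$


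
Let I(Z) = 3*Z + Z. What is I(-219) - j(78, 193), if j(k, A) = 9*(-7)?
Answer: -813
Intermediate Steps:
j(k, A) = -63
I(Z) = 4*Z
I(-219) - j(78, 193) = 4*(-219) - 1*(-63) = -876 + 63 = -813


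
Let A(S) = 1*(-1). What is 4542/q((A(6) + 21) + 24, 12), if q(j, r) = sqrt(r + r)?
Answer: 757*sqrt(6)/2 ≈ 927.13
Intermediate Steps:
A(S) = -1
q(j, r) = sqrt(2)*sqrt(r) (q(j, r) = sqrt(2*r) = sqrt(2)*sqrt(r))
4542/q((A(6) + 21) + 24, 12) = 4542/((sqrt(2)*sqrt(12))) = 4542/((sqrt(2)*(2*sqrt(3)))) = 4542/((2*sqrt(6))) = 4542*(sqrt(6)/12) = 757*sqrt(6)/2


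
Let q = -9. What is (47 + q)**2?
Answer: 1444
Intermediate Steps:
(47 + q)**2 = (47 - 9)**2 = 38**2 = 1444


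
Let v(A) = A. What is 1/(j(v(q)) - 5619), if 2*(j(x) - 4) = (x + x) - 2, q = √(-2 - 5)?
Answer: -5616/31539463 - I*√7/31539463 ≈ -0.00017806 - 8.3887e-8*I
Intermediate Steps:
q = I*√7 (q = √(-7) = I*√7 ≈ 2.6458*I)
j(x) = 3 + x (j(x) = 4 + ((x + x) - 2)/2 = 4 + (2*x - 2)/2 = 4 + (-2 + 2*x)/2 = 4 + (-1 + x) = 3 + x)
1/(j(v(q)) - 5619) = 1/((3 + I*√7) - 5619) = 1/(-5616 + I*√7)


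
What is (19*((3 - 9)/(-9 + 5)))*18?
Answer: 513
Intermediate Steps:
(19*((3 - 9)/(-9 + 5)))*18 = (19*(-6/(-4)))*18 = (19*(-6*(-¼)))*18 = (19*(3/2))*18 = (57/2)*18 = 513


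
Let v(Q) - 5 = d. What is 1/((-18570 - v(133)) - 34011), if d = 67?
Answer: -1/52653 ≈ -1.8992e-5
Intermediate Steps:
v(Q) = 72 (v(Q) = 5 + 67 = 72)
1/((-18570 - v(133)) - 34011) = 1/((-18570 - 1*72) - 34011) = 1/((-18570 - 72) - 34011) = 1/(-18642 - 34011) = 1/(-52653) = -1/52653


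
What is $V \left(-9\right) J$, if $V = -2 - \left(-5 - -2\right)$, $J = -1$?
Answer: $9$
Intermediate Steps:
$V = 1$ ($V = -2 - \left(-5 + 2\right) = -2 - -3 = -2 + 3 = 1$)
$V \left(-9\right) J = 1 \left(-9\right) \left(-1\right) = \left(-9\right) \left(-1\right) = 9$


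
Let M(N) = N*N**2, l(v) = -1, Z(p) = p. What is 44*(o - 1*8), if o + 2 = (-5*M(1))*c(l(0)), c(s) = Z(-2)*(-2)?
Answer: -1320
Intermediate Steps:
M(N) = N**3
c(s) = 4 (c(s) = -2*(-2) = 4)
o = -22 (o = -2 - 5*1**3*4 = -2 - 5*1*4 = -2 - 5*4 = -2 - 20 = -22)
44*(o - 1*8) = 44*(-22 - 1*8) = 44*(-22 - 8) = 44*(-30) = -1320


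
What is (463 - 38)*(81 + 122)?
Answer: 86275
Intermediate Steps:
(463 - 38)*(81 + 122) = 425*203 = 86275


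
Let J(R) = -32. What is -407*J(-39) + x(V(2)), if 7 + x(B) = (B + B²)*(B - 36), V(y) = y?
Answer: 12813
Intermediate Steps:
x(B) = -7 + (-36 + B)*(B + B²) (x(B) = -7 + (B + B²)*(B - 36) = -7 + (B + B²)*(-36 + B) = -7 + (-36 + B)*(B + B²))
-407*J(-39) + x(V(2)) = -407*(-32) + (-7 + 2³ - 36*2 - 35*2²) = 13024 + (-7 + 8 - 72 - 35*4) = 13024 + (-7 + 8 - 72 - 140) = 13024 - 211 = 12813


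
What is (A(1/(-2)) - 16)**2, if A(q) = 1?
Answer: 225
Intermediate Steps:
(A(1/(-2)) - 16)**2 = (1 - 16)**2 = (-15)**2 = 225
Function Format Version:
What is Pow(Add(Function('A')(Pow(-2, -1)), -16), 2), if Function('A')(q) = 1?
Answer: 225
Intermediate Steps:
Pow(Add(Function('A')(Pow(-2, -1)), -16), 2) = Pow(Add(1, -16), 2) = Pow(-15, 2) = 225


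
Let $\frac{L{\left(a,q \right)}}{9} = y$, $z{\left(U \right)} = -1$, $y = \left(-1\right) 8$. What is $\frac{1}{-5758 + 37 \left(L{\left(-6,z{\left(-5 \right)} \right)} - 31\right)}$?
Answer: $- \frac{1}{9569} \approx -0.0001045$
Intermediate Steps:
$y = -8$
$L{\left(a,q \right)} = -72$ ($L{\left(a,q \right)} = 9 \left(-8\right) = -72$)
$\frac{1}{-5758 + 37 \left(L{\left(-6,z{\left(-5 \right)} \right)} - 31\right)} = \frac{1}{-5758 + 37 \left(-72 - 31\right)} = \frac{1}{-5758 + 37 \left(-103\right)} = \frac{1}{-5758 - 3811} = \frac{1}{-9569} = - \frac{1}{9569}$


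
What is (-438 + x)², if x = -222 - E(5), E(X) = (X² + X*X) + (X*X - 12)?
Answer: 522729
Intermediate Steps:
E(X) = -12 + 3*X² (E(X) = (X² + X²) + (X² - 12) = 2*X² + (-12 + X²) = -12 + 3*X²)
x = -285 (x = -222 - (-12 + 3*5²) = -222 - (-12 + 3*25) = -222 - (-12 + 75) = -222 - 1*63 = -222 - 63 = -285)
(-438 + x)² = (-438 - 285)² = (-723)² = 522729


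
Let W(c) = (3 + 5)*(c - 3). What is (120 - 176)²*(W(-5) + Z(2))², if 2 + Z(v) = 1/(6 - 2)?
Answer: 13557124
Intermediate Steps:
W(c) = -24 + 8*c (W(c) = 8*(-3 + c) = -24 + 8*c)
Z(v) = -7/4 (Z(v) = -2 + 1/(6 - 2) = -2 + 1/4 = -2 + ¼ = -7/4)
(120 - 176)²*(W(-5) + Z(2))² = (120 - 176)²*((-24 + 8*(-5)) - 7/4)² = (-56)²*((-24 - 40) - 7/4)² = 3136*(-64 - 7/4)² = 3136*(-263/4)² = 3136*(69169/16) = 13557124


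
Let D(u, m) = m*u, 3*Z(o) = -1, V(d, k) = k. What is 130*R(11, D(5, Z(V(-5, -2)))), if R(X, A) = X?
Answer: 1430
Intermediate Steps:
Z(o) = -⅓ (Z(o) = (⅓)*(-1) = -⅓)
130*R(11, D(5, Z(V(-5, -2)))) = 130*11 = 1430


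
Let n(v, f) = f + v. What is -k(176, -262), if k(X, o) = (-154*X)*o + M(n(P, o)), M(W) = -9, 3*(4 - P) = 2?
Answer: -7101239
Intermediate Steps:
P = 10/3 (P = 4 - ⅓*2 = 4 - ⅔ = 10/3 ≈ 3.3333)
k(X, o) = -9 - 154*X*o (k(X, o) = (-154*X)*o - 9 = -154*X*o - 9 = -9 - 154*X*o)
-k(176, -262) = -(-9 - 154*176*(-262)) = -(-9 + 7101248) = -1*7101239 = -7101239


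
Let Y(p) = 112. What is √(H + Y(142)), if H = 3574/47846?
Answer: 3*√7126829161/23923 ≈ 10.587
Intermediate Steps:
H = 1787/23923 (H = 3574*(1/47846) = 1787/23923 ≈ 0.074698)
√(H + Y(142)) = √(1787/23923 + 112) = √(2681163/23923) = 3*√7126829161/23923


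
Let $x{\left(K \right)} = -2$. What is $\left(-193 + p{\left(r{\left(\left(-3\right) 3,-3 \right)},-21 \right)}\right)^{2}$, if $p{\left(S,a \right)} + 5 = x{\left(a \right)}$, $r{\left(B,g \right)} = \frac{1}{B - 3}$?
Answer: $40000$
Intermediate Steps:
$r{\left(B,g \right)} = \frac{1}{-3 + B}$
$p{\left(S,a \right)} = -7$ ($p{\left(S,a \right)} = -5 - 2 = -7$)
$\left(-193 + p{\left(r{\left(\left(-3\right) 3,-3 \right)},-21 \right)}\right)^{2} = \left(-193 - 7\right)^{2} = \left(-200\right)^{2} = 40000$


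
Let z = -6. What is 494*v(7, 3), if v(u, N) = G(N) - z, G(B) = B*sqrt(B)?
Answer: 2964 + 1482*sqrt(3) ≈ 5530.9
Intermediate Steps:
G(B) = B**(3/2)
v(u, N) = 6 + N**(3/2) (v(u, N) = N**(3/2) - 1*(-6) = N**(3/2) + 6 = 6 + N**(3/2))
494*v(7, 3) = 494*(6 + 3**(3/2)) = 494*(6 + 3*sqrt(3)) = 2964 + 1482*sqrt(3)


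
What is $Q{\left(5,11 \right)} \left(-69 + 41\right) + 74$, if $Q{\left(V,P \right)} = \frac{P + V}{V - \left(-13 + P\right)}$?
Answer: $10$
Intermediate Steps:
$Q{\left(V,P \right)} = \frac{P + V}{13 + V - P}$
$Q{\left(5,11 \right)} \left(-69 + 41\right) + 74 = \frac{11 + 5}{13 + 5 - 11} \left(-69 + 41\right) + 74 = \frac{1}{13 + 5 - 11} \cdot 16 \left(-28\right) + 74 = \frac{1}{7} \cdot 16 \left(-28\right) + 74 = \frac{16}{7} \left(-28\right) + 74 = -64 + 74 = 10$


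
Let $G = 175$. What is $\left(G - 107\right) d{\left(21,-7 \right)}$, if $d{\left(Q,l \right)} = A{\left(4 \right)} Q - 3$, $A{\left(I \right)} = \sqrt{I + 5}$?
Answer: $4080$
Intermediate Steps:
$A{\left(I \right)} = \sqrt{5 + I}$
$d{\left(Q,l \right)} = -3 + 3 Q$ ($d{\left(Q,l \right)} = \sqrt{5 + 4} Q - 3 = \sqrt{9} Q - 3 = 3 Q - 3 = -3 + 3 Q$)
$\left(G - 107\right) d{\left(21,-7 \right)} = \left(175 - 107\right) \left(-3 + 3 \cdot 21\right) = 68 \left(-3 + 63\right) = 68 \cdot 60 = 4080$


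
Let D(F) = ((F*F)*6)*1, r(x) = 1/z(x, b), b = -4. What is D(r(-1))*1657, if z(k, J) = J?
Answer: 4971/8 ≈ 621.38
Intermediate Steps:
r(x) = -1/4 (r(x) = 1/(-4) = -1/4)
D(F) = 6*F**2 (D(F) = (F**2*6)*1 = (6*F**2)*1 = 6*F**2)
D(r(-1))*1657 = (6*(-1/4)**2)*1657 = (6*(1/16))*1657 = (3/8)*1657 = 4971/8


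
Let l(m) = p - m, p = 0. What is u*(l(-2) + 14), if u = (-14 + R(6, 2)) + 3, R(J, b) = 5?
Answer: -96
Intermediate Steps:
u = -6 (u = (-14 + 5) + 3 = -9 + 3 = -6)
l(m) = -m (l(m) = 0 - m = -m)
u*(l(-2) + 14) = -6*(-1*(-2) + 14) = -6*(2 + 14) = -6*16 = -96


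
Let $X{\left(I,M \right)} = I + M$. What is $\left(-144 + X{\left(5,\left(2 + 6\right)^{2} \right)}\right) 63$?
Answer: $-4725$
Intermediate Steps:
$\left(-144 + X{\left(5,\left(2 + 6\right)^{2} \right)}\right) 63 = \left(-144 + \left(5 + \left(2 + 6\right)^{2}\right)\right) 63 = \left(-144 + \left(5 + 8^{2}\right)\right) 63 = \left(-144 + \left(5 + 64\right)\right) 63 = \left(-144 + 69\right) 63 = \left(-75\right) 63 = -4725$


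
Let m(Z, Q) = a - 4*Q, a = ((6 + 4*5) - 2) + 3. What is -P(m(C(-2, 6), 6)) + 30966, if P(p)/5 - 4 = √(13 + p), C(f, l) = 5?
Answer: 30926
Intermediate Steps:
a = 27 (a = ((6 + 20) - 2) + 3 = (26 - 2) + 3 = 24 + 3 = 27)
m(Z, Q) = 27 - 4*Q
P(p) = 20 + 5*√(13 + p)
-P(m(C(-2, 6), 6)) + 30966 = -(20 + 5*√(13 + (27 - 4*6))) + 30966 = -(20 + 5*√(13 + (27 - 24))) + 30966 = -(20 + 5*√(13 + 3)) + 30966 = -(20 + 5*√16) + 30966 = -(20 + 5*4) + 30966 = -(20 + 20) + 30966 = -1*40 + 30966 = -40 + 30966 = 30926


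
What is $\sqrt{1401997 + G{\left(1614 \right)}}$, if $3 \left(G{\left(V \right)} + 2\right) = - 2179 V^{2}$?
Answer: $i \sqrt{1890693433} \approx 43482.0 i$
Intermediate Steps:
$G{\left(V \right)} = -2 - \frac{2179 V^{2}}{3}$ ($G{\left(V \right)} = -2 + \frac{\left(-2179\right) V^{2}}{3} = -2 - \frac{2179 V^{2}}{3}$)
$\sqrt{1401997 + G{\left(1614 \right)}} = \sqrt{1401997 - \left(2 + \frac{2179 \cdot 1614^{2}}{3}\right)} = \sqrt{1401997 - 1892095430} = \sqrt{-1890693433} = i \sqrt{1890693433}$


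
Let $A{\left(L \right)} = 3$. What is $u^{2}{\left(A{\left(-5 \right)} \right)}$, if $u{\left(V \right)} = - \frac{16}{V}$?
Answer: $\frac{256}{9} \approx 28.444$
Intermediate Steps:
$u^{2}{\left(A{\left(-5 \right)} \right)} = \left(- \frac{16}{3}\right)^{2} = \frac{256}{9}$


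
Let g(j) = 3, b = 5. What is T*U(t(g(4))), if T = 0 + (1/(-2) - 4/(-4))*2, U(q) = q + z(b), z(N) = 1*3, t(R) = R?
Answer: 6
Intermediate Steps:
z(N) = 3
U(q) = 3 + q (U(q) = q + 3 = 3 + q)
T = 1 (T = 0 + (1*(-1/2) - 4*(-1/4))*2 = 0 + (-1/2 + 1)*2 = 0 + (1/2)*2 = 0 + 1 = 1)
T*U(t(g(4))) = 1*(3 + 3) = 1*6 = 6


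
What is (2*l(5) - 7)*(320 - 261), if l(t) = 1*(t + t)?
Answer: 767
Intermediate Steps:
l(t) = 2*t (l(t) = 1*(2*t) = 2*t)
(2*l(5) - 7)*(320 - 261) = (2*(2*5) - 7)*(320 - 261) = (2*10 - 7)*59 = (20 - 7)*59 = 13*59 = 767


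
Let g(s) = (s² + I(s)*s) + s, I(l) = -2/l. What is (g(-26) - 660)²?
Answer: 144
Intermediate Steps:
g(s) = -2 + s + s² (g(s) = (s² + (-2/s)*s) + s = (s² - 2) + s = (-2 + s²) + s = -2 + s + s²)
(g(-26) - 660)² = ((-2 - 26*(1 - 26)) - 660)² = ((-2 - 26*(-25)) - 660)² = ((-2 + 650) - 660)² = (648 - 660)² = (-12)² = 144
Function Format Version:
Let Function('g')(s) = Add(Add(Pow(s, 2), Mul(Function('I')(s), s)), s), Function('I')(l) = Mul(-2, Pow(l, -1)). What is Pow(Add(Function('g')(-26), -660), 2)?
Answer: 144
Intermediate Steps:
Function('g')(s) = Add(-2, s, Pow(s, 2)) (Function('g')(s) = Add(Add(Pow(s, 2), Mul(Mul(-2, Pow(s, -1)), s)), s) = Add(Add(Pow(s, 2), -2), s) = Add(Add(-2, Pow(s, 2)), s) = Add(-2, s, Pow(s, 2)))
Pow(Add(Function('g')(-26), -660), 2) = Pow(Add(Add(-2, Mul(-26, Add(1, -26))), -660), 2) = Pow(Add(Add(-2, Mul(-26, -25)), -660), 2) = Pow(Add(Add(-2, 650), -660), 2) = Pow(Add(648, -660), 2) = Pow(-12, 2) = 144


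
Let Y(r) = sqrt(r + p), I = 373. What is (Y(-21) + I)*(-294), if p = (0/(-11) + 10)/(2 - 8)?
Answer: -109662 - 196*I*sqrt(51) ≈ -1.0966e+5 - 1399.7*I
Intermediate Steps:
p = -5/3 (p = (0*(-1/11) + 10)/(-6) = (0 + 10)*(-1/6) = 10*(-1/6) = -5/3 ≈ -1.6667)
Y(r) = sqrt(-5/3 + r) (Y(r) = sqrt(r - 5/3) = sqrt(-5/3 + r))
(Y(-21) + I)*(-294) = (sqrt(-15 + 9*(-21))/3 + 373)*(-294) = (sqrt(-15 - 189)/3 + 373)*(-294) = (sqrt(-204)/3 + 373)*(-294) = ((2*I*sqrt(51))/3 + 373)*(-294) = (2*I*sqrt(51)/3 + 373)*(-294) = (373 + 2*I*sqrt(51)/3)*(-294) = -109662 - 196*I*sqrt(51)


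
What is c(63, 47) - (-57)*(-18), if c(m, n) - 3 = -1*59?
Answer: -1082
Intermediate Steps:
c(m, n) = -56 (c(m, n) = 3 - 1*59 = 3 - 59 = -56)
c(63, 47) - (-57)*(-18) = -56 - (-57)*(-18) = -56 - 1*1026 = -56 - 1026 = -1082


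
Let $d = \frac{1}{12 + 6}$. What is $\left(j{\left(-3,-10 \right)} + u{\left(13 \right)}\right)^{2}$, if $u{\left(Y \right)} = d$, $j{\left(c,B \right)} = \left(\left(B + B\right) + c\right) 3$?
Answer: $\frac{1540081}{324} \approx 4753.3$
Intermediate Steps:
$j{\left(c,B \right)} = 3 c + 6 B$ ($j{\left(c,B \right)} = \left(2 B + c\right) 3 = \left(c + 2 B\right) 3 = 3 c + 6 B$)
$d = \frac{1}{18} \approx 0.055556$
$u{\left(Y \right)} = \frac{1}{18}$
$\left(j{\left(-3,-10 \right)} + u{\left(13 \right)}\right)^{2} = \left(\left(3 \left(-3\right) + 6 \left(-10\right)\right) + \frac{1}{18}\right)^{2} = \left(\left(-9 - 60\right) + \frac{1}{18}\right)^{2} = \left(-69 + \frac{1}{18}\right)^{2} = \left(- \frac{1241}{18}\right)^{2} = \frac{1540081}{324}$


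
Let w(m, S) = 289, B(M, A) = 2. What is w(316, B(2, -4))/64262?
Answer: 289/64262 ≈ 0.0044972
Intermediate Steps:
w(316, B(2, -4))/64262 = 289/64262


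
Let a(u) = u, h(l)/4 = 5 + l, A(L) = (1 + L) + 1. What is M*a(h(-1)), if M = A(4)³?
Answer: 3456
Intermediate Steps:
A(L) = 2 + L
h(l) = 20 + 4*l (h(l) = 4*(5 + l) = 20 + 4*l)
M = 216 (M = (2 + 4)³ = 6³ = 216)
M*a(h(-1)) = 216*(20 + 4*(-1)) = 216*(20 - 4) = 216*16 = 3456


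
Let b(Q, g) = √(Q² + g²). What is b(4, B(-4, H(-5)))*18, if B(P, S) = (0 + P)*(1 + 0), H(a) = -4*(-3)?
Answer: 72*√2 ≈ 101.82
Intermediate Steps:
H(a) = 12
B(P, S) = P (B(P, S) = P*1 = P)
b(4, B(-4, H(-5)))*18 = √(4² + (-4)²)*18 = √(16 + 16)*18 = √32*18 = (4*√2)*18 = 72*√2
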